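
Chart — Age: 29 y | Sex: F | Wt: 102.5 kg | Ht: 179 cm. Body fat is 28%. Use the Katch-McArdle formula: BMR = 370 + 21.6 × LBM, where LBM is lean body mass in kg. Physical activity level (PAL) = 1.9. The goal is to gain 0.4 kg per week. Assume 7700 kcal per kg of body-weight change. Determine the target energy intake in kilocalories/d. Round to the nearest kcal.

4172 kilocalories/d

LBM = 102.5 × (1 − 0.28) = 73.8 kg. Katch-McArdle: BMR = 370 + 21.6 × 73.8 = 1964.08 kcal/day.
TEE = 1964.08 × 1.9 = 3731.752 kcal/day.
Required daily surplus = 0.4 × 7700 ÷ 7 = 440 kcal/day.
Target intake = 3731.752 + 440 = 4171.752 kcal/day.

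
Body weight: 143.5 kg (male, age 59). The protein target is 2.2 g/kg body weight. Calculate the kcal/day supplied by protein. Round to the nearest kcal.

1263 kcal/day

Protein = 2.2 g/kg × 143.5 kg = 315.7 g/day.
Protein energy = 315.7 g × 4 kcal/g = 1262.8 kcal/day.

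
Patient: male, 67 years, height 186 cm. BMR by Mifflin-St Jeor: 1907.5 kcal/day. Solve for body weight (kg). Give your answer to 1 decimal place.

1907.5 = 10·W + 6.25(186) − 5(67) + 5
10·W = 1907.5 − 832.5 = 1075, so W = 107.5 kg.

107.5 kg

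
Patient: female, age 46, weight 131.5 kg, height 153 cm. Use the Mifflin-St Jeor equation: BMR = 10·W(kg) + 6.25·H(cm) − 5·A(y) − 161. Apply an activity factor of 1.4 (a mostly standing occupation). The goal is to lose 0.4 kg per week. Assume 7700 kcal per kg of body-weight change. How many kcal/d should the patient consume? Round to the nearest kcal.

Mifflin-St Jeor (female): BMR = 10(131.5) + 6.25(153) − 5(46) − 161 = 1315 + 956.25 − 230 − 161 = 1880.25 kcal/day.
TEE = 1880.25 × 1.4 = 2632.35 kcal/day.
Required daily deficit = 0.4 × 7700 ÷ 7 = 440 kcal/day.
Target intake = 2632.35 − 440 = 2192.35 kcal/day.

2192 kcal/d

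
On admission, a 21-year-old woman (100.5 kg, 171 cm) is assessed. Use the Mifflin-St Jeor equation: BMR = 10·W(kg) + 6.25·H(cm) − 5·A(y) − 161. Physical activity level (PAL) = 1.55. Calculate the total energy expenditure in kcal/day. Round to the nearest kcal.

2802 kcal/day

Mifflin-St Jeor (female): BMR = 10(100.5) + 6.25(171) − 5(21) − 161 = 1005 + 1068.75 − 105 − 161 = 1807.75 kcal/day.
TEE = BMR × activity factor = 1807.75 × 1.55 = 2802.0125 kcal/day.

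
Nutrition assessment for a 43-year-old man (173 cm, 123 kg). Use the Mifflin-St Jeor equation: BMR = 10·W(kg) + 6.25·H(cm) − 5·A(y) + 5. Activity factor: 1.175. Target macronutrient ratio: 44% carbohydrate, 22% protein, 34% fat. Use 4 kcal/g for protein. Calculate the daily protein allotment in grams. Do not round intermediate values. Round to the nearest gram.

136 g/day

Mifflin-St Jeor (male): BMR = 10(123) + 6.25(173) − 5(43) + 5 = 1230 + 1081.25 − 215 + 5 = 2101.25 kcal/day.
TEE = 2101.25 × 1.175 = 2468.9688 kcal/day.
Protein energy = 22% × 2468.9688 = 543.1731 kcal.
Protein = 543.1731 ÷ 4 kcal/g = 135.7933 g.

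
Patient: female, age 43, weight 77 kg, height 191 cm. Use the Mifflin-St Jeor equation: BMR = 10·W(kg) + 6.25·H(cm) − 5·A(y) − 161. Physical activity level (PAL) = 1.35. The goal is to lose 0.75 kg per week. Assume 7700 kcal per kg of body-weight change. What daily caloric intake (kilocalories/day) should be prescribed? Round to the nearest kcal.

1318 kilocalories/day

Mifflin-St Jeor (female): BMR = 10(77) + 6.25(191) − 5(43) − 161 = 770 + 1193.75 − 215 − 161 = 1587.75 kcal/day.
TEE = 1587.75 × 1.35 = 2143.4625 kcal/day.
Required daily deficit = 0.75 × 7700 ÷ 7 = 825 kcal/day.
Target intake = 2143.4625 − 825 = 1318.4625 kcal/day.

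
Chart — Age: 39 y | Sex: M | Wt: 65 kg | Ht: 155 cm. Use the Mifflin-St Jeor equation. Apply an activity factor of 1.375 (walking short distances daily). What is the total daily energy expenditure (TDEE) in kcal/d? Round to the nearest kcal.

Mifflin-St Jeor (male): BMR = 10(65) + 6.25(155) − 5(39) + 5 = 650 + 968.75 − 195 + 5 = 1428.75 kcal/day.
TEE = BMR × activity factor = 1428.75 × 1.375 = 1964.5313 kcal/day.

1965 kcal/d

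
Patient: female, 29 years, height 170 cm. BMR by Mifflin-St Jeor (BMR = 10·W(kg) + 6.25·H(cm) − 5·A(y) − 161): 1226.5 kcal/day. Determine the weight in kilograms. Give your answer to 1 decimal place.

47.0 kg

1226.5 = 10·W + 6.25(170) − 5(29) − 161
10·W = 1226.5 − 756.5 = 470, so W = 47 kg.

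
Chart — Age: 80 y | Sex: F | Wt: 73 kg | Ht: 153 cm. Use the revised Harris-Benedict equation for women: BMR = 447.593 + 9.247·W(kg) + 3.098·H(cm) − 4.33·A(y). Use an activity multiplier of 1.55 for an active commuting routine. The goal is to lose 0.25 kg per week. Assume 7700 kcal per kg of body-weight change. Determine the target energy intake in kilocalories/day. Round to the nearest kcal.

Harris-Benedict: BMR = 447.593 + 9.247(73) + 3.098(153) − 4.33(80) = 1250.218 kcal/day.
TEE = 1250.218 × 1.55 = 1937.8379 kcal/day.
Required daily deficit = 0.25 × 7700 ÷ 7 = 275 kcal/day.
Target intake = 1937.8379 − 275 = 1662.8379 kcal/day.

1663 kilocalories/day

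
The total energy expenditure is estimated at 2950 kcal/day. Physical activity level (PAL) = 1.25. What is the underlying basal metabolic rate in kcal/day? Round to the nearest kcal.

2360 kcal/day

BMR = TEE ÷ activity factor = 2950 ÷ 1.25 = 2360 kcal/day.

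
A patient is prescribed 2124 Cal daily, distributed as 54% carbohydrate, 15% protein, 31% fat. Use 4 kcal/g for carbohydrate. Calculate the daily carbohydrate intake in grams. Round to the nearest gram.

Carbohydrate energy = 54% × 2124 = 1146.96 kcal.
At 4 kcal/g: 1146.96 ÷ 4 = 286.74 g.

287 g/day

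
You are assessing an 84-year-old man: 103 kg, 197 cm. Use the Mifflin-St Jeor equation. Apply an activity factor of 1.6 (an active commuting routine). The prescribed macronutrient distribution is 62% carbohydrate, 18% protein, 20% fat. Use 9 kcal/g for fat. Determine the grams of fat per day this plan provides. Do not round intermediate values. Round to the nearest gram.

Mifflin-St Jeor (male): BMR = 10(103) + 6.25(197) − 5(84) + 5 = 1030 + 1231.25 − 420 + 5 = 1846.25 kcal/day.
TEE = 1846.25 × 1.6 = 2954 kcal/day.
Fat energy = 20% × 2954 = 590.8 kcal.
Fat = 590.8 ÷ 9 kcal/g = 65.6444 g.

66 g/day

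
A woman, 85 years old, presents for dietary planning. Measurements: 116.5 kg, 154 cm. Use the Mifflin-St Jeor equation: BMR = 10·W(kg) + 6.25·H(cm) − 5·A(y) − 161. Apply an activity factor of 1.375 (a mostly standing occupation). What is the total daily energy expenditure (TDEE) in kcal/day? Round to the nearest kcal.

Mifflin-St Jeor (female): BMR = 10(116.5) + 6.25(154) − 5(85) − 161 = 1165 + 962.5 − 425 − 161 = 1541.5 kcal/day.
TEE = BMR × activity factor = 1541.5 × 1.375 = 2119.5625 kcal/day.

2120 kcal/day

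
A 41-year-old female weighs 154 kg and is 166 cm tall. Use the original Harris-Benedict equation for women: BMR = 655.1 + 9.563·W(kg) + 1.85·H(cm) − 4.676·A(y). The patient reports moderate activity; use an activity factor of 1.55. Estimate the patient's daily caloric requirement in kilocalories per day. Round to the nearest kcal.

Harris-Benedict: BMR = 655.1 + 9.563(154) + 1.85(166) − 4.676(41) = 2243.186 kcal/day.
TEE = BMR × activity factor = 2243.186 × 1.55 = 3476.9383 kcal/day.

3477 kilocalories per day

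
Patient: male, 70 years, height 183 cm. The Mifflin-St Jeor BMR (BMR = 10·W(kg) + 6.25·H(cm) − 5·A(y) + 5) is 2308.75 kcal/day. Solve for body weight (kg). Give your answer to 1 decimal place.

151.0 kg

2308.75 = 10·W + 6.25(183) − 5(70) + 5
10·W = 2308.75 − 798.75 = 1510, so W = 151 kg.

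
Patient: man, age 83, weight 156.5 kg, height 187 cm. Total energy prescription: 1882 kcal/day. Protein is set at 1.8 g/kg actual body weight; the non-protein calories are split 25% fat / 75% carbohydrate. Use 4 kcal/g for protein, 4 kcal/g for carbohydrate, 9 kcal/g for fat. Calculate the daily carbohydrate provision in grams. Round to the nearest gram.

Protein = 1.8 × 156.5 = 281.7 g → 281.7 × 4 = 1126.8 kcal.
Non-protein calories = 1882 − 1126.8 = 755.2 kcal.
Fat: 25% × 755.2 = 188.8 kcal; carbohydrate: 566.4 kcal.
Carbohydrate: 566.4 kcal ÷ 4 kcal/g = 141.6 g.

142 g/day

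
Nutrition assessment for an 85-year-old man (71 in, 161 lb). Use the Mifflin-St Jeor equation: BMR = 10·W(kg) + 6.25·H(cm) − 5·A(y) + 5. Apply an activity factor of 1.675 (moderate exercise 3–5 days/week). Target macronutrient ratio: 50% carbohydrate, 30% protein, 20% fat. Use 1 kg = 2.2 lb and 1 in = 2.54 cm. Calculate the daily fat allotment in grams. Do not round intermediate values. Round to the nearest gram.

Convert to metric: weight = 161 ÷ 2.2 = 73.1818 kg; height = 71 × 2.54 = 180.34 cm.
Mifflin-St Jeor (male): BMR = 10(73.1818) + 6.25(180.34) − 5(85) + 5 = 731.8182 + 1127.125 − 425 + 5 = 1438.9432 kcal/day.
TEE = 1438.9432 × 1.675 = 2410.2298 kcal/day.
Fat energy = 20% × 2410.2298 = 482.046 kcal.
Fat = 482.046 ÷ 9 kcal/g = 53.5607 g.

54 g/day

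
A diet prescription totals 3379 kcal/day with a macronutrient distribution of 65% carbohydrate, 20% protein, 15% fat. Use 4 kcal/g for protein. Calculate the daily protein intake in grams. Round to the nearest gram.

Protein energy = 20% × 3379 = 675.8 kcal.
At 4 kcal/g: 675.8 ÷ 4 = 168.95 g.

169 g/day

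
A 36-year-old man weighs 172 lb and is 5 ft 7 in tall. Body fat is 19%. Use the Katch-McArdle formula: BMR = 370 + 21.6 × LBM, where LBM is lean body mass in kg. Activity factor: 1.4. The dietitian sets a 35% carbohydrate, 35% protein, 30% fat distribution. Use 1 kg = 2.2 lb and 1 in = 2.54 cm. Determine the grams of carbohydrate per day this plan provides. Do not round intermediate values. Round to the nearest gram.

Convert to metric: weight = 172 ÷ 2.2 = 78.1818 kg; height = (5×12 + 7) × 2.54 = 67 × 2.54 = 170.18 cm.
LBM = 78.1818 × (1 − 0.19) = 63.3273 kg. Katch-McArdle: BMR = 370 + 21.6 × 63.3273 = 1737.8691 kcal/day.
TEE = 1737.8691 × 1.4 = 2433.0167 kcal/day.
Carbohydrate energy = 35% × 2433.0167 = 851.5559 kcal.
Carbohydrate = 851.5559 ÷ 4 kcal/g = 212.889 g.

213 g/day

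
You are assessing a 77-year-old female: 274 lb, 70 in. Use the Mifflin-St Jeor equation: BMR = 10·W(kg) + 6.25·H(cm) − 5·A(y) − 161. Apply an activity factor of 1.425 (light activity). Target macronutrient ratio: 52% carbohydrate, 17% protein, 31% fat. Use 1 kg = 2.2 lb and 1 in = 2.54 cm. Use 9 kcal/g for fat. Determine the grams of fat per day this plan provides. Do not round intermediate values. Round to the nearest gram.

89 g/day

Convert to metric: weight = 274 ÷ 2.2 = 124.5455 kg; height = 70 × 2.54 = 177.8 cm.
Mifflin-St Jeor (female): BMR = 10(124.5455) + 6.25(177.8) − 5(77) − 161 = 1245.4545 + 1111.25 − 385 − 161 = 1810.7045 kcal/day.
TEE = 1810.7045 × 1.425 = 2580.254 kcal/day.
Fat energy = 31% × 2580.254 = 799.8787 kcal.
Fat = 799.8787 ÷ 9 kcal/g = 88.8754 g.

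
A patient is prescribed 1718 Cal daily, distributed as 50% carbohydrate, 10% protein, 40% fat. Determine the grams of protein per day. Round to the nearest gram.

43 g/day

Protein energy = 10% × 1718 = 171.8 kcal.
At 4 kcal/g: 171.8 ÷ 4 = 42.95 g.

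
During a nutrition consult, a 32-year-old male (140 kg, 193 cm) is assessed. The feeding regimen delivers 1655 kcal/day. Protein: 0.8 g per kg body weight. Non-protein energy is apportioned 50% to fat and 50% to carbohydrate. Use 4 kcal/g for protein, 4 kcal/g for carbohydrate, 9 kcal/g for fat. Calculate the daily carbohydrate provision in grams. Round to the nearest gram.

151 g/day

Protein = 0.8 × 140 = 112 g → 112 × 4 = 448 kcal.
Non-protein calories = 1655 − 448 = 1207 kcal.
Fat: 50% × 1207 = 603.5 kcal; carbohydrate: 603.5 kcal.
Carbohydrate: 603.5 kcal ÷ 4 kcal/g = 150.875 g.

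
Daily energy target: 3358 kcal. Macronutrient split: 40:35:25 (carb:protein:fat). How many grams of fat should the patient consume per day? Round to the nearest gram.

Fat energy = 25% × 3358 = 839.5 kcal.
At 9 kcal/g: 839.5 ÷ 9 = 93.2778 g.

93 g/day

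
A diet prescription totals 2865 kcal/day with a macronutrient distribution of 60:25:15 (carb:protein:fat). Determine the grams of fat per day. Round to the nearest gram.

48 g/day

Fat energy = 15% × 2865 = 429.75 kcal.
At 9 kcal/g: 429.75 ÷ 9 = 47.75 g.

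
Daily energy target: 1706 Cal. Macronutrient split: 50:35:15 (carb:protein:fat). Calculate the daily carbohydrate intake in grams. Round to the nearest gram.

213 g/day

Carbohydrate energy = 50% × 1706 = 853 kcal.
At 4 kcal/g: 853 ÷ 4 = 213.25 g.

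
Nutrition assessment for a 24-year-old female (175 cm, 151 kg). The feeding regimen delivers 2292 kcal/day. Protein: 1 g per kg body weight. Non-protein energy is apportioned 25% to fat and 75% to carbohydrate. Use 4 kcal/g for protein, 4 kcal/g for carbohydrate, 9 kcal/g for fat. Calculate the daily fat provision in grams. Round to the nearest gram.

Protein = 1 × 151 = 151 g → 151 × 4 = 604 kcal.
Non-protein calories = 2292 − 604 = 1688 kcal.
Fat: 25% × 1688 = 422 kcal; carbohydrate: 1266 kcal.
Fat: 422 kcal ÷ 9 kcal/g = 46.8889 g.

47 g/day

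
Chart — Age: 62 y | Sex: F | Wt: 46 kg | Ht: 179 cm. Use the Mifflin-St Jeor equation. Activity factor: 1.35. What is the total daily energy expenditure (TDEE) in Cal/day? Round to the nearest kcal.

Mifflin-St Jeor (female): BMR = 10(46) + 6.25(179) − 5(62) − 161 = 460 + 1118.75 − 310 − 161 = 1107.75 kcal/day.
TEE = BMR × activity factor = 1107.75 × 1.35 = 1495.4625 kcal/day.

1495 Cal/day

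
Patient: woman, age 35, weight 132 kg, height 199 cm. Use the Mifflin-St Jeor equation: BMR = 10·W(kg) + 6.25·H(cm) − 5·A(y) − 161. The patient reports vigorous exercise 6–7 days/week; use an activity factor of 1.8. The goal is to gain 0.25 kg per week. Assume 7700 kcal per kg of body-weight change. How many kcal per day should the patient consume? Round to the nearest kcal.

Mifflin-St Jeor (female): BMR = 10(132) + 6.25(199) − 5(35) − 161 = 1320 + 1243.75 − 175 − 161 = 2227.75 kcal/day.
TEE = 2227.75 × 1.8 = 4009.95 kcal/day.
Required daily surplus = 0.25 × 7700 ÷ 7 = 275 kcal/day.
Target intake = 4009.95 + 275 = 4284.95 kcal/day.

4285 kcal per day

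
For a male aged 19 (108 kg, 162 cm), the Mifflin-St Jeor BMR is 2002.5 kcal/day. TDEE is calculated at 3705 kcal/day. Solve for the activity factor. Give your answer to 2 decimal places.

1.85

Activity factor = TEE ÷ BMR = 3705 ÷ 2002.5 = 1.85.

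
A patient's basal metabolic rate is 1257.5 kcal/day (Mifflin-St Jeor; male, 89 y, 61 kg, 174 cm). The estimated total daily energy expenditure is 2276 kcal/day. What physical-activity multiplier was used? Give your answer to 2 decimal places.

Activity factor = TEE ÷ BMR = 2276 ÷ 1257.5 = 1.81.

1.81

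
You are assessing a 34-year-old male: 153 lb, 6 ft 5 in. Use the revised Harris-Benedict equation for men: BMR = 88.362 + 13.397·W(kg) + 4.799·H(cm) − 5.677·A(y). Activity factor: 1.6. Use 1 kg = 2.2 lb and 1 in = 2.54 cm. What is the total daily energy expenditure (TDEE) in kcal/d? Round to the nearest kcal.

Convert to metric: weight = 153 ÷ 2.2 = 69.5455 kg; height = (6×12 + 5) × 2.54 = 77 × 2.54 = 195.58 cm.
Harris-Benedict: BMR = 88.362 + 13.397(69.5455) + 4.799(195.58) − 5.677(34) = 1765.6329 kcal/day.
TEE = BMR × activity factor = 1765.6329 × 1.6 = 2825.0126 kcal/day.

2825 kcal/d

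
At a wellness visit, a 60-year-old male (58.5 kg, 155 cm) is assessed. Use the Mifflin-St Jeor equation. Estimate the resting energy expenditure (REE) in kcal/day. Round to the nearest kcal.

1259 kcal/day

Mifflin-St Jeor (male): BMR = 10(58.5) + 6.25(155) − 5(60) + 5 = 585 + 968.75 − 300 + 5 = 1258.75 kcal/day.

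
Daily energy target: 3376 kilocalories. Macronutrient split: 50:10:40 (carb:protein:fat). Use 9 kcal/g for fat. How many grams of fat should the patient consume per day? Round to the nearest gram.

Fat energy = 40% × 3376 = 1350.4 kcal.
At 9 kcal/g: 1350.4 ÷ 9 = 150.0444 g.

150 g/day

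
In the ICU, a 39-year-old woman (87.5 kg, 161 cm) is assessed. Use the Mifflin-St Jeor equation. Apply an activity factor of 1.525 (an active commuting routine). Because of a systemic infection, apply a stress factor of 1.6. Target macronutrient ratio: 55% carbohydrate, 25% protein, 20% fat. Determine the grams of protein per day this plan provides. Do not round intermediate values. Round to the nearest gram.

233 g/day

Mifflin-St Jeor (female): BMR = 10(87.5) + 6.25(161) − 5(39) − 161 = 875 + 1006.25 − 195 − 161 = 1525.25 kcal/day.
TEE = 1525.25 × 1.525 = 2326.0063 kcal/day.
With stress factor 1.6: 2326.0063 × 1.6 = 3721.61 kcal/day.
Protein energy = 25% × 3721.61 = 930.4025 kcal.
Protein = 930.4025 ÷ 4 kcal/g = 232.6006 g.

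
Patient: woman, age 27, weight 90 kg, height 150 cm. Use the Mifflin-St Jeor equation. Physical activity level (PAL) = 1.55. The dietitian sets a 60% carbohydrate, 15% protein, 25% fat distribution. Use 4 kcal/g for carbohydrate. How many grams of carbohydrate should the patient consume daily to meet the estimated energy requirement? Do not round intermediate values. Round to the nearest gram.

358 g/day

Mifflin-St Jeor (female): BMR = 10(90) + 6.25(150) − 5(27) − 161 = 900 + 937.5 − 135 − 161 = 1541.5 kcal/day.
TEE = 1541.5 × 1.55 = 2389.325 kcal/day.
Carbohydrate energy = 60% × 2389.325 = 1433.595 kcal.
Carbohydrate = 1433.595 ÷ 4 kcal/g = 358.3988 g.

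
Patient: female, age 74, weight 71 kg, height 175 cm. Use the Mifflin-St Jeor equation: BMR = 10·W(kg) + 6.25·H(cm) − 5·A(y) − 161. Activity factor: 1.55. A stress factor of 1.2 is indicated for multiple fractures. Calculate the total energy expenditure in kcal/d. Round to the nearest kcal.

2367 kcal/d

Mifflin-St Jeor (female): BMR = 10(71) + 6.25(175) − 5(74) − 161 = 710 + 1093.75 − 370 − 161 = 1272.75 kcal/day.
TEE = BMR × activity factor = 1272.75 × 1.55 = 1972.7625 kcal/day.
Apply stress factor: 1972.7625 × 1.2 = 2367.315 kcal/day.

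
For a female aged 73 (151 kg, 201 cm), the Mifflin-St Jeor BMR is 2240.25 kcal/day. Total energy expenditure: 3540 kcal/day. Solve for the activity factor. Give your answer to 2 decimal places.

Activity factor = TEE ÷ BMR = 3540 ÷ 2240.25 = 1.58.

1.58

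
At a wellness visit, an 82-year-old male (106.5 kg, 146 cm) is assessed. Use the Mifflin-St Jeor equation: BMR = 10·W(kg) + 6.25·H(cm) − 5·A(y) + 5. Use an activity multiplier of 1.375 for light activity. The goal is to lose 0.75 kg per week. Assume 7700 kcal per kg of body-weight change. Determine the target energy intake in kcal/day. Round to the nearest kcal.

1337 kcal/day

Mifflin-St Jeor (male): BMR = 10(106.5) + 6.25(146) − 5(82) + 5 = 1065 + 912.5 − 410 + 5 = 1572.5 kcal/day.
TEE = 1572.5 × 1.375 = 2162.1875 kcal/day.
Required daily deficit = 0.75 × 7700 ÷ 7 = 825 kcal/day.
Target intake = 2162.1875 − 825 = 1337.1875 kcal/day.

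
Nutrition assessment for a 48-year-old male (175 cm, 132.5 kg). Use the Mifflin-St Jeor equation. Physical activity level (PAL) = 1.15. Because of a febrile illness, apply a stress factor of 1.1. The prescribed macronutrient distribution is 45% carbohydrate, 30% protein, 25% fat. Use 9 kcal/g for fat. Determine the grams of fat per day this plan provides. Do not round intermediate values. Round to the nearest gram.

77 g/day

Mifflin-St Jeor (male): BMR = 10(132.5) + 6.25(175) − 5(48) + 5 = 1325 + 1093.75 − 240 + 5 = 2183.75 kcal/day.
TEE = 2183.75 × 1.15 = 2511.3125 kcal/day.
With stress factor 1.1: 2511.3125 × 1.1 = 2762.4438 kcal/day.
Fat energy = 25% × 2762.4438 = 690.6109 kcal.
Fat = 690.6109 ÷ 9 kcal/g = 76.7345 g.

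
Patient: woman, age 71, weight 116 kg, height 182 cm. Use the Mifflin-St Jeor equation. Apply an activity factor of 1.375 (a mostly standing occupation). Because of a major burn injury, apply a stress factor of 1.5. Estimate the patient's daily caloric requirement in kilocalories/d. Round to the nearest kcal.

3674 kilocalories/d

Mifflin-St Jeor (female): BMR = 10(116) + 6.25(182) − 5(71) − 161 = 1160 + 1137.5 − 355 − 161 = 1781.5 kcal/day.
TEE = BMR × activity factor = 1781.5 × 1.375 = 2449.5625 kcal/day.
Apply stress factor: 2449.5625 × 1.5 = 3674.3438 kcal/day.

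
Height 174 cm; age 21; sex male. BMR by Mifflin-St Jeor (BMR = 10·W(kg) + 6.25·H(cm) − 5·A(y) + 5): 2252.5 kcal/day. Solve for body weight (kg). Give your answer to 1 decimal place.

2252.5 = 10·W + 6.25(174) − 5(21) + 5
10·W = 2252.5 − 987.5 = 1265, so W = 126.5 kg.

126.5 kg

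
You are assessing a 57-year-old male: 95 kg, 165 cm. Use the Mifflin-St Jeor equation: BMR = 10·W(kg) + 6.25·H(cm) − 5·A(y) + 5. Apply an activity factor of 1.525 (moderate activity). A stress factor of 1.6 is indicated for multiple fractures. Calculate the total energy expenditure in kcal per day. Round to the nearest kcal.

4151 kcal per day

Mifflin-St Jeor (male): BMR = 10(95) + 6.25(165) − 5(57) + 5 = 950 + 1031.25 − 285 + 5 = 1701.25 kcal/day.
TEE = BMR × activity factor = 1701.25 × 1.525 = 2594.4063 kcal/day.
Apply stress factor: 2594.4063 × 1.6 = 4151.05 kcal/day.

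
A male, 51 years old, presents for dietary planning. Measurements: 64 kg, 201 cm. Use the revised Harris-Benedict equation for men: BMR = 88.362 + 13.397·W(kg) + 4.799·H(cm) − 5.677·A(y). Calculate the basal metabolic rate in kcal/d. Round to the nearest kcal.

Harris-Benedict: BMR = 88.362 + 13.397(64) + 4.799(201) − 5.677(51) = 1620.842 kcal/day.

1621 kcal/d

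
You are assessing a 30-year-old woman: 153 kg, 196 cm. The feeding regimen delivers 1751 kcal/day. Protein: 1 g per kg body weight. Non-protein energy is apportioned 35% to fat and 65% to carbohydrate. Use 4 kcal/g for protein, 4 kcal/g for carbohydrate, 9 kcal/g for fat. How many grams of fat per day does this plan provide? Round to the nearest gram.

Protein = 1 × 153 = 153 g → 153 × 4 = 612 kcal.
Non-protein calories = 1751 − 612 = 1139 kcal.
Fat: 35% × 1139 = 398.65 kcal; carbohydrate: 740.35 kcal.
Fat: 398.65 kcal ÷ 9 kcal/g = 44.2944 g.

44 g/day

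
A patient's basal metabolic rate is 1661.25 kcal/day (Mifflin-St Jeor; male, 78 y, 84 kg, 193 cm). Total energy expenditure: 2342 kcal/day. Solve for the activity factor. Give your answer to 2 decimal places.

1.41

Activity factor = TEE ÷ BMR = 2342 ÷ 1661.25 = 1.41.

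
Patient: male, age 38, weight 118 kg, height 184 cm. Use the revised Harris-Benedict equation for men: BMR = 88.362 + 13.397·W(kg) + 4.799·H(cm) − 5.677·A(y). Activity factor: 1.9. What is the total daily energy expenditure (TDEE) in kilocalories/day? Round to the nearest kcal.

4439 kilocalories/day

Harris-Benedict: BMR = 88.362 + 13.397(118) + 4.799(184) − 5.677(38) = 2336.498 kcal/day.
TEE = BMR × activity factor = 2336.498 × 1.9 = 4439.3462 kcal/day.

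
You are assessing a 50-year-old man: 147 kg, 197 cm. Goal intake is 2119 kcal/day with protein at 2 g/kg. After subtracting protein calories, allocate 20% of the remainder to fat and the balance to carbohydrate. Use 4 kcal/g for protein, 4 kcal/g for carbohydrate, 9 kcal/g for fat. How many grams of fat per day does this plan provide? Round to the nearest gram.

21 g/day

Protein = 2 × 147 = 294 g → 294 × 4 = 1176 kcal.
Non-protein calories = 2119 − 1176 = 943 kcal.
Fat: 20% × 943 = 188.6 kcal; carbohydrate: 754.4 kcal.
Fat: 188.6 kcal ÷ 9 kcal/g = 20.9556 g.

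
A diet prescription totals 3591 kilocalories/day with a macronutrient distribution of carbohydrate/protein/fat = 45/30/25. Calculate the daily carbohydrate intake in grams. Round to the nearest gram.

Carbohydrate energy = 45% × 3591 = 1615.95 kcal.
At 4 kcal/g: 1615.95 ÷ 4 = 403.9875 g.

404 g/day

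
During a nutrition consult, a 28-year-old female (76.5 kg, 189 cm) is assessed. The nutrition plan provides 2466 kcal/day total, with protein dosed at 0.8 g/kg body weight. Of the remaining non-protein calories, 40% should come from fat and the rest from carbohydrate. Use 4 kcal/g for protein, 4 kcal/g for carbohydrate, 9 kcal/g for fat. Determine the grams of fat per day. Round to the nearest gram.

99 g/day

Protein = 0.8 × 76.5 = 61.2 g → 61.2 × 4 = 244.8 kcal.
Non-protein calories = 2466 − 244.8 = 2221.2 kcal.
Fat: 40% × 2221.2 = 888.48 kcal; carbohydrate: 1332.72 kcal.
Fat: 888.48 kcal ÷ 9 kcal/g = 98.72 g.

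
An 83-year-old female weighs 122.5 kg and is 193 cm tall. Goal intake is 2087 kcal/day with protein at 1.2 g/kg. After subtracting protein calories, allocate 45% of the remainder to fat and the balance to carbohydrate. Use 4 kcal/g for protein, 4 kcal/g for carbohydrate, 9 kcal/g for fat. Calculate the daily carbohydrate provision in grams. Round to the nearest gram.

206 g/day

Protein = 1.2 × 122.5 = 147 g → 147 × 4 = 588 kcal.
Non-protein calories = 2087 − 588 = 1499 kcal.
Fat: 45% × 1499 = 674.55 kcal; carbohydrate: 824.45 kcal.
Carbohydrate: 824.45 kcal ÷ 4 kcal/g = 206.1125 g.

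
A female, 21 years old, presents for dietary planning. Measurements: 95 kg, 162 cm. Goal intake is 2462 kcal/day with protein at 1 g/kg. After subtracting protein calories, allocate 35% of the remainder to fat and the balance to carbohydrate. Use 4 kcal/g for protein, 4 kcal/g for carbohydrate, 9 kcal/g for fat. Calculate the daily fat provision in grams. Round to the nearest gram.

81 g/day

Protein = 1 × 95 = 95 g → 95 × 4 = 380 kcal.
Non-protein calories = 2462 − 380 = 2082 kcal.
Fat: 35% × 2082 = 728.7 kcal; carbohydrate: 1353.3 kcal.
Fat: 728.7 kcal ÷ 9 kcal/g = 80.9667 g.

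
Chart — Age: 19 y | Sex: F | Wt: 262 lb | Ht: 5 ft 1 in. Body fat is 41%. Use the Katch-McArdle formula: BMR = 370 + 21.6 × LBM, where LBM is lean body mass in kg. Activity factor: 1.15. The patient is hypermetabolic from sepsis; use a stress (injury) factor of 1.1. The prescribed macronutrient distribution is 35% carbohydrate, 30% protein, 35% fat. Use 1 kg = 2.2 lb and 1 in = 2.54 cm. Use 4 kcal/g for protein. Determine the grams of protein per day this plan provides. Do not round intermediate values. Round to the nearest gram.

Convert to metric: weight = 262 ÷ 2.2 = 119.0909 kg; height = (5×12 + 1) × 2.54 = 61 × 2.54 = 154.94 cm.
LBM = 119.0909 × (1 − 0.41) = 70.2636 kg. Katch-McArdle: BMR = 370 + 21.6 × 70.2636 = 1887.6945 kcal/day.
TEE = 1887.6945 × 1.15 = 2170.8487 kcal/day.
With stress factor 1.1: 2170.8487 × 1.1 = 2387.9336 kcal/day.
Protein energy = 30% × 2387.9336 = 716.3801 kcal.
Protein = 716.3801 ÷ 4 kcal/g = 179.095 g.

179 g/day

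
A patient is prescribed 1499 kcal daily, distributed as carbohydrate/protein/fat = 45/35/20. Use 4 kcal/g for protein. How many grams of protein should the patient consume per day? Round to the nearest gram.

131 g/day

Protein energy = 35% × 1499 = 524.65 kcal.
At 4 kcal/g: 524.65 ÷ 4 = 131.1625 g.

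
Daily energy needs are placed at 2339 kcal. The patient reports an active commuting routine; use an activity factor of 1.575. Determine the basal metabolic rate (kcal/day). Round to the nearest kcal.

BMR = TEE ÷ activity factor = 2339 ÷ 1.575 = 1485.0794 kcal/day.

1485 kcal/day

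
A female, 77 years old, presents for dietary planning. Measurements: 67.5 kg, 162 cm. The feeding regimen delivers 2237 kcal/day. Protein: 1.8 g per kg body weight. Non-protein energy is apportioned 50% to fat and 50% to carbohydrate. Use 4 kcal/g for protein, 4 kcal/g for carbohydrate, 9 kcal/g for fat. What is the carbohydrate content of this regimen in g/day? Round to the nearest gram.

Protein = 1.8 × 67.5 = 121.5 g → 121.5 × 4 = 486 kcal.
Non-protein calories = 2237 − 486 = 1751 kcal.
Fat: 50% × 1751 = 875.5 kcal; carbohydrate: 875.5 kcal.
Carbohydrate: 875.5 kcal ÷ 4 kcal/g = 218.875 g.

219 g/day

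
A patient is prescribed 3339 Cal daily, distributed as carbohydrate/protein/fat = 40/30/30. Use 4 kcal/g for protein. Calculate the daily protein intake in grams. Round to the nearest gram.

Protein energy = 30% × 3339 = 1001.7 kcal.
At 4 kcal/g: 1001.7 ÷ 4 = 250.425 g.

250 g/day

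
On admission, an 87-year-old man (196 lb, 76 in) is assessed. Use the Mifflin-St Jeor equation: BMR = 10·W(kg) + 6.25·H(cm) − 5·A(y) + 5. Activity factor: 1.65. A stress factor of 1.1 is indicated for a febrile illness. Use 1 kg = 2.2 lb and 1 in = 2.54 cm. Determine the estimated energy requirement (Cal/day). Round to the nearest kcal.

3026 Cal/day

Convert to metric: weight = 196 ÷ 2.2 = 89.0909 kg; height = 76 × 2.54 = 193.04 cm.
Mifflin-St Jeor (male): BMR = 10(89.0909) + 6.25(193.04) − 5(87) + 5 = 890.9091 + 1206.5 − 435 + 5 = 1667.4091 kcal/day.
TEE = BMR × activity factor = 1667.4091 × 1.65 = 2751.225 kcal/day.
Apply stress factor: 2751.225 × 1.1 = 3026.3475 kcal/day.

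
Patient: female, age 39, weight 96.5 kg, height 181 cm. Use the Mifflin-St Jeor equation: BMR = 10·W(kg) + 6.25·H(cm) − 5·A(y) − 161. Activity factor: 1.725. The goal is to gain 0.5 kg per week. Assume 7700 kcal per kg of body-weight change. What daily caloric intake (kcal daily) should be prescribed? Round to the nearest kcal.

3552 kcal daily

Mifflin-St Jeor (female): BMR = 10(96.5) + 6.25(181) − 5(39) − 161 = 965 + 1131.25 − 195 − 161 = 1740.25 kcal/day.
TEE = 1740.25 × 1.725 = 3001.9313 kcal/day.
Required daily surplus = 0.5 × 7700 ÷ 7 = 550 kcal/day.
Target intake = 3001.9313 + 550 = 3551.9313 kcal/day.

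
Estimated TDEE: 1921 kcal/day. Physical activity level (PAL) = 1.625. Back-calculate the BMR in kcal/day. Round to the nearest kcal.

BMR = TEE ÷ activity factor = 1921 ÷ 1.625 = 1182.1538 kcal/day.

1182 kcal/day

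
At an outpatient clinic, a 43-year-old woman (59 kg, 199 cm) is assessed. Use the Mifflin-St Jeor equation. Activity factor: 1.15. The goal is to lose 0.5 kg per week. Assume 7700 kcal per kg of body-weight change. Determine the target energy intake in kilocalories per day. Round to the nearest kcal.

Mifflin-St Jeor (female): BMR = 10(59) + 6.25(199) − 5(43) − 161 = 590 + 1243.75 − 215 − 161 = 1457.75 kcal/day.
TEE = 1457.75 × 1.15 = 1676.4125 kcal/day.
Required daily deficit = 0.5 × 7700 ÷ 7 = 550 kcal/day.
Target intake = 1676.4125 − 550 = 1126.4125 kcal/day.

1126 kilocalories per day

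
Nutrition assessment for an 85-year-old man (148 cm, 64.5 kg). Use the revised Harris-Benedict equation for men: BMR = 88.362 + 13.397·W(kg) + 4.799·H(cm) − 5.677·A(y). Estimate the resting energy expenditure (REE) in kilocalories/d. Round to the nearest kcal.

Harris-Benedict: BMR = 88.362 + 13.397(64.5) + 4.799(148) − 5.677(85) = 1180.1755 kcal/day.

1180 kilocalories/d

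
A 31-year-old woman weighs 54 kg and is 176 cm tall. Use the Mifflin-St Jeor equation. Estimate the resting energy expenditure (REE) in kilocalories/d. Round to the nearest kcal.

Mifflin-St Jeor (female): BMR = 10(54) + 6.25(176) − 5(31) − 161 = 540 + 1100 − 155 − 161 = 1324 kcal/day.

1324 kilocalories/d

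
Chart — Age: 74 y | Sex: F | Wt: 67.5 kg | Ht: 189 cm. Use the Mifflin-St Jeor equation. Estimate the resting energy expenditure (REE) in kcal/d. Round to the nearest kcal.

1325 kcal/d

Mifflin-St Jeor (female): BMR = 10(67.5) + 6.25(189) − 5(74) − 161 = 675 + 1181.25 − 370 − 161 = 1325.25 kcal/day.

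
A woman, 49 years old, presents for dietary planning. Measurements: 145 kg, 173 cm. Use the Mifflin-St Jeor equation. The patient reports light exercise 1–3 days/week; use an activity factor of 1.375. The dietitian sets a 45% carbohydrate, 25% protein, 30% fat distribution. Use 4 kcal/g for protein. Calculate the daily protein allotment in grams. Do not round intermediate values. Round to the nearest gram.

Mifflin-St Jeor (female): BMR = 10(145) + 6.25(173) − 5(49) − 161 = 1450 + 1081.25 − 245 − 161 = 2125.25 kcal/day.
TEE = 2125.25 × 1.375 = 2922.2188 kcal/day.
Protein energy = 25% × 2922.2188 = 730.5547 kcal.
Protein = 730.5547 ÷ 4 kcal/g = 182.6387 g.

183 g/day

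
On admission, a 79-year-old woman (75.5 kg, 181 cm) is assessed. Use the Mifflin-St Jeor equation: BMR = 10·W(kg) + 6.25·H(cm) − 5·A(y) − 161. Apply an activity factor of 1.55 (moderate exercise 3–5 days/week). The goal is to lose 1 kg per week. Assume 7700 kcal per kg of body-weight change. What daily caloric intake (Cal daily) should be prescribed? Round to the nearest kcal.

Mifflin-St Jeor (female): BMR = 10(75.5) + 6.25(181) − 5(79) − 161 = 755 + 1131.25 − 395 − 161 = 1330.25 kcal/day.
TEE = 1330.25 × 1.55 = 2061.8875 kcal/day.
Required daily deficit = 1 × 7700 ÷ 7 = 1100 kcal/day.
Target intake = 2061.8875 − 1100 = 961.8875 kcal/day.

962 Cal daily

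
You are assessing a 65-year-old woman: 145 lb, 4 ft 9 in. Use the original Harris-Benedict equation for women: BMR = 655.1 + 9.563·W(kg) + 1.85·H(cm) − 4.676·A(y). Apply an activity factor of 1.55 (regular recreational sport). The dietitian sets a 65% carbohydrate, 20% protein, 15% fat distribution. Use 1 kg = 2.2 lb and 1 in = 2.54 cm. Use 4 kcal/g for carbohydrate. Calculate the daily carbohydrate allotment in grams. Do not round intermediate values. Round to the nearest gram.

315 g/day

Convert to metric: weight = 145 ÷ 2.2 = 65.9091 kg; height = (4×12 + 9) × 2.54 = 57 × 2.54 = 144.78 cm.
Harris-Benedict: BMR = 655.1 + 9.563(65.9091) + 1.85(144.78) − 4.676(65) = 1249.2916 kcal/day.
TEE = 1249.2916 × 1.55 = 1936.402 kcal/day.
Carbohydrate energy = 65% × 1936.402 = 1258.6613 kcal.
Carbohydrate = 1258.6613 ÷ 4 kcal/g = 314.6653 g.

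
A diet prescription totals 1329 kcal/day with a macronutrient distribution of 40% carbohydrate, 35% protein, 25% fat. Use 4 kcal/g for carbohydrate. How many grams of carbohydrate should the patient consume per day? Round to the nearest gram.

133 g/day

Carbohydrate energy = 40% × 1329 = 531.6 kcal.
At 4 kcal/g: 531.6 ÷ 4 = 132.9 g.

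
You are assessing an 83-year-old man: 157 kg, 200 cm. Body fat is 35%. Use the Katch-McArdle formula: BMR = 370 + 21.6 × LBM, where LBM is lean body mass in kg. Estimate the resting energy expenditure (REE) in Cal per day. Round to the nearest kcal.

2574 Cal per day

LBM = 157 × (1 − 0.35) = 102.05 kg. Katch-McArdle: BMR = 370 + 21.6 × 102.05 = 2574.28 kcal/day.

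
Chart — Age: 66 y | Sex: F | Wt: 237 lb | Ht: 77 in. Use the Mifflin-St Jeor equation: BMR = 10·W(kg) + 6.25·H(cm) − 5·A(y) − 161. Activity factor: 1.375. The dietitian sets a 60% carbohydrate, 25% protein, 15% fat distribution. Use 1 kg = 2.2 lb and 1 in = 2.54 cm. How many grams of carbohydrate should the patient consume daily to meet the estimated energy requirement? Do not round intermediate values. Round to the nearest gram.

373 g/day

Convert to metric: weight = 237 ÷ 2.2 = 107.7273 kg; height = 77 × 2.54 = 195.58 cm.
Mifflin-St Jeor (female): BMR = 10(107.7273) + 6.25(195.58) − 5(66) − 161 = 1077.2727 + 1222.375 − 330 − 161 = 1808.6477 kcal/day.
TEE = 1808.6477 × 1.375 = 2486.8906 kcal/day.
Carbohydrate energy = 60% × 2486.8906 = 1492.1344 kcal.
Carbohydrate = 1492.1344 ÷ 4 kcal/g = 373.0336 g.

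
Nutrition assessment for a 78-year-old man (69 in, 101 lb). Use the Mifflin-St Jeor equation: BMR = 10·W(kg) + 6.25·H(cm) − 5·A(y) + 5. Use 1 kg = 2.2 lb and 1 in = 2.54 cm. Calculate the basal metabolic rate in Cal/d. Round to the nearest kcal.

Convert to metric: weight = 101 ÷ 2.2 = 45.9091 kg; height = 69 × 2.54 = 175.26 cm.
Mifflin-St Jeor (male): BMR = 10(45.9091) + 6.25(175.26) − 5(78) + 5 = 459.0909 + 1095.375 − 390 + 5 = 1169.4659 kcal/day.

1169 Cal/d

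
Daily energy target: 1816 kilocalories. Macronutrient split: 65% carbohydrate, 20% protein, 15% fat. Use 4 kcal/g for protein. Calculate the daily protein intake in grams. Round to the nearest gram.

91 g/day

Protein energy = 20% × 1816 = 363.2 kcal.
At 4 kcal/g: 363.2 ÷ 4 = 90.8 g.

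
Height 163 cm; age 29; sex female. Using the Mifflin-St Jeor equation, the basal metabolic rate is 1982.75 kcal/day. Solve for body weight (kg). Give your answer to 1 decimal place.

127.0 kg

1982.75 = 10·W + 6.25(163) − 5(29) − 161
10·W = 1982.75 − 712.75 = 1270, so W = 127 kg.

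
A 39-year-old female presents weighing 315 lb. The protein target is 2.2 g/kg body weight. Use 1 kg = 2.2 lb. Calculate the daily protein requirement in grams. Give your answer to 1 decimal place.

315.0 g/day

Weight in kg = 315 ÷ 2.2 = 143.1818 kg.
Protein = 2.2 g/kg × 143.1818 kg = 315 g/day.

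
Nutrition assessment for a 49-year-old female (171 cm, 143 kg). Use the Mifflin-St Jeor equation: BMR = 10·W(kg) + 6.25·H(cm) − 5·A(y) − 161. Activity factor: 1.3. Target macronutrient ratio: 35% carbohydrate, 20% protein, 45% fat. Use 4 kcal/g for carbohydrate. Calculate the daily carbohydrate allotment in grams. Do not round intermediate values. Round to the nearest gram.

238 g/day

Mifflin-St Jeor (female): BMR = 10(143) + 6.25(171) − 5(49) − 161 = 1430 + 1068.75 − 245 − 161 = 2092.75 kcal/day.
TEE = 2092.75 × 1.3 = 2720.575 kcal/day.
Carbohydrate energy = 35% × 2720.575 = 952.2013 kcal.
Carbohydrate = 952.2013 ÷ 4 kcal/g = 238.0503 g.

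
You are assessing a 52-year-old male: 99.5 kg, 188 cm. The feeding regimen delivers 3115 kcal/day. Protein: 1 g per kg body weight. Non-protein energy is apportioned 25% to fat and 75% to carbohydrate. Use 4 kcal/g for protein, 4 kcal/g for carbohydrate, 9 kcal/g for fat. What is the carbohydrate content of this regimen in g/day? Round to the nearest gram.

509 g/day

Protein = 1 × 99.5 = 99.5 g → 99.5 × 4 = 398 kcal.
Non-protein calories = 3115 − 398 = 2717 kcal.
Fat: 25% × 2717 = 679.25 kcal; carbohydrate: 2037.75 kcal.
Carbohydrate: 2037.75 kcal ÷ 4 kcal/g = 509.4375 g.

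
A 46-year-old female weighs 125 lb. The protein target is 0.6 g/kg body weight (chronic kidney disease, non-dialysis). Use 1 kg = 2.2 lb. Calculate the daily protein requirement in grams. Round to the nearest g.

34 g/day

Weight in kg = 125 ÷ 2.2 = 56.8182 kg.
Protein = 0.6 g/kg × 56.8182 kg = 34.0909 g/day.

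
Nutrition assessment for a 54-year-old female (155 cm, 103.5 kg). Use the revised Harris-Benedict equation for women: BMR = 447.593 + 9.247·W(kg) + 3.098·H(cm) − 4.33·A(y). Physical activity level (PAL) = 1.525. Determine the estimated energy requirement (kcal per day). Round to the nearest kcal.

Harris-Benedict: BMR = 447.593 + 9.247(103.5) + 3.098(155) − 4.33(54) = 1651.0275 kcal/day.
TEE = BMR × activity factor = 1651.0275 × 1.525 = 2517.8169 kcal/day.

2518 kcal per day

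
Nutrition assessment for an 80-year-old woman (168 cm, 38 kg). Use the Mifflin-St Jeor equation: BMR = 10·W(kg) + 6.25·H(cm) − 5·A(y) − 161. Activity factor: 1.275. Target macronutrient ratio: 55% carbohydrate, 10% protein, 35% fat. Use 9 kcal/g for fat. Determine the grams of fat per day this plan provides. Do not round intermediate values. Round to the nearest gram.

Mifflin-St Jeor (female): BMR = 10(38) + 6.25(168) − 5(80) − 161 = 380 + 1050 − 400 − 161 = 869 kcal/day.
TEE = 869 × 1.275 = 1107.975 kcal/day.
Fat energy = 35% × 1107.975 = 387.7913 kcal.
Fat = 387.7913 ÷ 9 kcal/g = 43.0879 g.

43 g/day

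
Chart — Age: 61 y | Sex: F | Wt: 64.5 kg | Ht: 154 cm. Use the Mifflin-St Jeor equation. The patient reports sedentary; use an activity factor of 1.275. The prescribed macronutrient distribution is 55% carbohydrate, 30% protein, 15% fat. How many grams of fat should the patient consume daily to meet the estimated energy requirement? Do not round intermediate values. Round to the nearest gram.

Mifflin-St Jeor (female): BMR = 10(64.5) + 6.25(154) − 5(61) − 161 = 645 + 962.5 − 305 − 161 = 1141.5 kcal/day.
TEE = 1141.5 × 1.275 = 1455.4125 kcal/day.
Fat energy = 15% × 1455.4125 = 218.3119 kcal.
Fat = 218.3119 ÷ 9 kcal/g = 24.2569 g.

24 g/day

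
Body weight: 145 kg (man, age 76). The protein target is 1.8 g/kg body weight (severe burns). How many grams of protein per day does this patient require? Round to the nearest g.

Protein = 1.8 g/kg × 145 kg = 261 g/day.

261 g/day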